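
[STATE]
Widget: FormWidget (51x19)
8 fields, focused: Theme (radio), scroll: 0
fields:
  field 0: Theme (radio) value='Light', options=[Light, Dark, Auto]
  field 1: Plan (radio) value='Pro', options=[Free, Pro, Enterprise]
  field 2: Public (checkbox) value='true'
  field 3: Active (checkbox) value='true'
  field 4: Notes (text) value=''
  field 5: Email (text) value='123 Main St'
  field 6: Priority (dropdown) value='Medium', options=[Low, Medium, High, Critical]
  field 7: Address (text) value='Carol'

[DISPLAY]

> Theme:      (●) Light  ( ) Dark  ( ) Auto        
  Plan:       ( ) Free  (●) Pro  ( ) Enterprise    
  Public:     [x]                                  
  Active:     [x]                                  
  Notes:      [                                   ]
  Email:      [123 Main St                        ]
  Priority:   [Medium                            ▼]
  Address:    [Carol                              ]
                                                   
                                                   
                                                   
                                                   
                                                   
                                                   
                                                   
                                                   
                                                   
                                                   
                                                   


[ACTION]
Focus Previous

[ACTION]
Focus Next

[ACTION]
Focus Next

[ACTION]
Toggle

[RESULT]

  Theme:      (●) Light  ( ) Dark  ( ) Auto        
> Plan:       ( ) Free  (●) Pro  ( ) Enterprise    
  Public:     [x]                                  
  Active:     [x]                                  
  Notes:      [                                   ]
  Email:      [123 Main St                        ]
  Priority:   [Medium                            ▼]
  Address:    [Carol                              ]
                                                   
                                                   
                                                   
                                                   
                                                   
                                                   
                                                   
                                                   
                                                   
                                                   
                                                   


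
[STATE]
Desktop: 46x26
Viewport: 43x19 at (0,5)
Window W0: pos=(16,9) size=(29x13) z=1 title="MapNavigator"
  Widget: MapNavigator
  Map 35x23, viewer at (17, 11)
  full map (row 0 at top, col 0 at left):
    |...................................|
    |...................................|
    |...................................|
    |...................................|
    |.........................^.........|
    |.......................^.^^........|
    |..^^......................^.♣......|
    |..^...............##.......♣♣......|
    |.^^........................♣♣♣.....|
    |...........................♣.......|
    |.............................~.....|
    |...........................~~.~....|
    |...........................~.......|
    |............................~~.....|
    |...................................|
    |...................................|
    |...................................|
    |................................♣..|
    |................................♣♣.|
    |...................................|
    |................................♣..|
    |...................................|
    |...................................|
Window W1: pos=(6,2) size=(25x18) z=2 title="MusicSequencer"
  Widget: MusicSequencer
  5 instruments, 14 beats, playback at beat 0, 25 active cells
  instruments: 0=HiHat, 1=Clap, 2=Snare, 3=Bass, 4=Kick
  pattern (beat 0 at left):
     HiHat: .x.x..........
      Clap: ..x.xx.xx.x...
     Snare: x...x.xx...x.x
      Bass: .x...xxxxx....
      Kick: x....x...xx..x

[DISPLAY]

      ┃      ▼1234567890123   ┃            
      ┃ HiHat·█·█··········   ┃            
      ┃  Clap··█·██·██·█···   ┃            
      ┃ Snare█···█·██···█·█   ┃            
      ┃  Bass·█···█████····   ┃━━━━━━━━━━━━
      ┃  Kick█····█···██··█   ┃            
      ┃                       ┃────────────
      ┃                       ┃##.......♣♣.
      ┃                       ┃.........♣♣♣
      ┃                       ┃.........♣..
      ┃                       ┃...........~
      ┃                       ┃.........~~.
      ┃                       ┃.........~..
      ┃                       ┃..........~~
      ┗━━━━━━━━━━━━━━━━━━━━━━━┛............
                ┃..........................
                ┗━━━━━━━━━━━━━━━━━━━━━━━━━━
                                           
                                           


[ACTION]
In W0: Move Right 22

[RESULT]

      ┃      ▼1234567890123   ┃            
      ┃ HiHat·█·█··········   ┃            
      ┃  Clap··█·██·██·█···   ┃            
      ┃ Snare█···█·██···█·█   ┃            
      ┃  Bass·█···█████····   ┃━━━━━━━━━━━━
      ┃  Kick█····█···██··█   ┃            
      ┃                       ┃────────────
      ┃                       ┃            
      ┃                       ┃            
      ┃                       ┃            
      ┃                       ┃            
      ┃                       ┃            
      ┃                       ┃            
      ┃                       ┃            
      ┗━━━━━━━━━━━━━━━━━━━━━━━┛            
                ┃..............            
                ┗━━━━━━━━━━━━━━━━━━━━━━━━━━
                                           
                                           


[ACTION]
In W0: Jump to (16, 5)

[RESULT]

      ┃      ▼1234567890123   ┃            
      ┃ HiHat·█·█··········   ┃            
      ┃  Clap··█·██·██·█···   ┃            
      ┃ Snare█···█·██···█·█   ┃            
      ┃  Bass·█···█████····   ┃━━━━━━━━━━━━
      ┃  Kick█····█···██··█   ┃            
      ┃                       ┃────────────
      ┃                       ┃............
      ┃                       ┃............
      ┃                       ┃............
      ┃                       ┃........^...
      ┃                       ┃......^.^^..
      ┃                       ┃.........^.♣
      ┃                       ┃.##.......♣♣
      ┗━━━━━━━━━━━━━━━━━━━━━━━┛..........♣♣
                ┃........................♣.
                ┗━━━━━━━━━━━━━━━━━━━━━━━━━━
                                           
                                           


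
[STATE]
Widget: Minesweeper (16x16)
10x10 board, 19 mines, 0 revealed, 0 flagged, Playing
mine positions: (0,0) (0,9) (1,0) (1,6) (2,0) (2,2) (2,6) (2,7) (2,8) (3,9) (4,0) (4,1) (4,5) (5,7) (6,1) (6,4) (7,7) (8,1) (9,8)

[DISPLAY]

■■■■■■■■■■      
■■■■■■■■■■      
■■■■■■■■■■      
■■■■■■■■■■      
■■■■■■■■■■      
■■■■■■■■■■      
■■■■■■■■■■      
■■■■■■■■■■      
■■■■■■■■■■      
■■■■■■■■■■      
                
                
                
                
                
                


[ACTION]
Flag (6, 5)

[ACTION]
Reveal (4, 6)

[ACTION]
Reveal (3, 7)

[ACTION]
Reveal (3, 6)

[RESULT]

■■■■■■■■■■      
■■■■■■■■■■      
■■■■■■■■■■      
■■■■■■33■■      
■■■■■■2■■■      
■■■■■■■■■■      
■■■■■⚑■■■■      
■■■■■■■■■■      
■■■■■■■■■■      
■■■■■■■■■■      
                
                
                
                
                
                


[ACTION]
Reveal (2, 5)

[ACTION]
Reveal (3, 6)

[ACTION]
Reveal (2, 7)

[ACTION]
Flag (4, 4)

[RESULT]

✹■■■■■■■■✹      
✹■■■■■✹■■■      
✹■✹■■2✹✹✹■      
■■■■■■33■✹      
✹✹■■■✹2■■■      
■■■■■■■✹■■      
■✹■■✹⚑■■■■      
■■■■■■■✹■■      
■✹■■■■■■■■      
■■■■■■■■✹■      
                
                
                
                
                
                


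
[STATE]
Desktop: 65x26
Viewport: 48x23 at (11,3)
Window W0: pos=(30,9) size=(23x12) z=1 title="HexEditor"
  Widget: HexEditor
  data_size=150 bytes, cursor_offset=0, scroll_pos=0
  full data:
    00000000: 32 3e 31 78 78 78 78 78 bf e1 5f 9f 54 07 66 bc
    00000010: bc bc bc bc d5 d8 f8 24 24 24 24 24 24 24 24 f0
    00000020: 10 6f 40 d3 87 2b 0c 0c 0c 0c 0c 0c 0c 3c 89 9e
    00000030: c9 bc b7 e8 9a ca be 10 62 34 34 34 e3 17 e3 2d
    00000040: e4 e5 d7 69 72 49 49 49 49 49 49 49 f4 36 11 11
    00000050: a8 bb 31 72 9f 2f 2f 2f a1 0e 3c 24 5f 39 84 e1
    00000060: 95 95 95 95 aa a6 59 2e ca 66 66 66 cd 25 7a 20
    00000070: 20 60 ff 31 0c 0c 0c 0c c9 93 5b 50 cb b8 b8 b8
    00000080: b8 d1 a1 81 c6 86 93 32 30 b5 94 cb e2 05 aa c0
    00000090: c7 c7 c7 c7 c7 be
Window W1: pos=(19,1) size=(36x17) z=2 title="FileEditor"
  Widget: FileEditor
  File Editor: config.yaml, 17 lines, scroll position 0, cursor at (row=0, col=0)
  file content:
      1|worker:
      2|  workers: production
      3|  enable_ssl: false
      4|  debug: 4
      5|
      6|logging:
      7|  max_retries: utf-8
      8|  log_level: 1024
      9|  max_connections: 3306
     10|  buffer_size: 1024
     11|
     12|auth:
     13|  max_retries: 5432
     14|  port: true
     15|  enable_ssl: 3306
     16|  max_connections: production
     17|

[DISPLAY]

        ┠──────────────────────────────────┨    
        ┃█orker:                          ▲┃    
        ┃  workers: production            █┃    
        ┃  enable_ssl: false              ░┃    
        ┃  debug: 4                       ░┃    
        ┃                                 ░┃    
        ┃logging:                         ░┃    
        ┃  max_retries: utf-8             ░┃    
        ┃  log_level: 1024                ░┃    
        ┃  max_connections: 3306          ░┃    
        ┃  buffer_size: 1024              ░┃    
        ┃                                 ░┃    
        ┃auth:                            ░┃    
        ┃  max_retries: 5432              ▼┃    
        ┗━━━━━━━━━━━━━━━━━━━━━━━━━━━━━━━━━━┛    
                   ┃00000060  95 95 95 95┃      
                   ┃00000070  20 60 ff 31┃      
                   ┗━━━━━━━━━━━━━━━━━━━━━┛      
                                                
                                                
                                                
                                                
                                                


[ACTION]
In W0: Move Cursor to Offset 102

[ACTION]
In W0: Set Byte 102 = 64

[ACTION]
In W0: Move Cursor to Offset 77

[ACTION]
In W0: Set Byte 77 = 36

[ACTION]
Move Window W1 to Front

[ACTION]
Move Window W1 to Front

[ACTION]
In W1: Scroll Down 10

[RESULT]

        ┠──────────────────────────────────┨    
        ┃                                 ▲┃    
        ┃logging:                         ░┃    
        ┃  max_retries: utf-8             ░┃    
        ┃  log_level: 1024                ░┃    
        ┃  max_connections: 3306          ░┃    
        ┃  buffer_size: 1024              ░┃    
        ┃                                 ░┃    
        ┃auth:                            ░┃    
        ┃  max_retries: 5432              ░┃    
        ┃  port: true                     ░┃    
        ┃  enable_ssl: 3306               ░┃    
        ┃  max_connections: production    █┃    
        ┃                                 ▼┃    
        ┗━━━━━━━━━━━━━━━━━━━━━━━━━━━━━━━━━━┛    
                   ┃00000060  95 95 95 95┃      
                   ┃00000070  20 60 ff 31┃      
                   ┗━━━━━━━━━━━━━━━━━━━━━┛      
                                                
                                                
                                                
                                                
                                                


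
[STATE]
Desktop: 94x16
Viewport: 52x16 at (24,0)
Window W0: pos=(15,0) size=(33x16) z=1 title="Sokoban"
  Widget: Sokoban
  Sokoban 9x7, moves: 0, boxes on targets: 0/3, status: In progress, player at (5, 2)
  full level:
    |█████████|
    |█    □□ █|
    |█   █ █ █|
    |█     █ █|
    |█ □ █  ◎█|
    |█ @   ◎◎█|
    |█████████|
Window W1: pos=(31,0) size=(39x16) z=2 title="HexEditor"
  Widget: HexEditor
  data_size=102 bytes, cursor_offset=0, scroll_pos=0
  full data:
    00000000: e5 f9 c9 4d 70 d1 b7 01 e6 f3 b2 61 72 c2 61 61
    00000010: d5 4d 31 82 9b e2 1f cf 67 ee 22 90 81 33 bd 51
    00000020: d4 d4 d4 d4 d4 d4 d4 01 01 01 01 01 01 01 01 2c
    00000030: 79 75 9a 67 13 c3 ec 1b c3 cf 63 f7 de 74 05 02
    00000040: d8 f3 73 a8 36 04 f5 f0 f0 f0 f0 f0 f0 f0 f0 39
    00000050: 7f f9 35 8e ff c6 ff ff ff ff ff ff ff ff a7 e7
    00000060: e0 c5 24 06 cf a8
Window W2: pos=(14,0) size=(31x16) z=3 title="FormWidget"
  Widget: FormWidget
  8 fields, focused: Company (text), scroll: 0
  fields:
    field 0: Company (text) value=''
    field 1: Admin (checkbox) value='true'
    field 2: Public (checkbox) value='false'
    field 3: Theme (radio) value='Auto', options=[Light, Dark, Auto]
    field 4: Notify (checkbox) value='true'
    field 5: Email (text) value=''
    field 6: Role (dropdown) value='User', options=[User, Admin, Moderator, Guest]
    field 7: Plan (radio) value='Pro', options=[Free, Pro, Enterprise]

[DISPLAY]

━━━━━━━━━━━━━━━━━━━━┓━━━━━━━━━━━━━━━━━━━━━━━━┓      
et                  ┃                        ┃      
────────────────────┨────────────────────────┨      
:    [             ]┃f9 c9 4d 70 d1 b7 01  e6┃      
     [x]            ┃4d 31 82 9b e2 1f cf  67┃      
     [ ]            ┃d4 d4 d4 d4 d4 d4 01  01┃      
     ( ) Light  ( ) ┃75 9a 67 13 c3 ec 1b  c3┃      
     [x]            ┃f3 73 a8 36 04 f5 f0  f0┃      
     [             ]┃f9 35 8e ff c6 ff ff  ff┃      
     [User        ▼]┃c5 24 06 cf a8          ┃      
     ( ) Free  (●) P┃                        ┃      
                    ┃                        ┃      
                    ┃                        ┃      
                    ┃                        ┃      
                    ┃                        ┃      
━━━━━━━━━━━━━━━━━━━━┛━━━━━━━━━━━━━━━━━━━━━━━━┛      


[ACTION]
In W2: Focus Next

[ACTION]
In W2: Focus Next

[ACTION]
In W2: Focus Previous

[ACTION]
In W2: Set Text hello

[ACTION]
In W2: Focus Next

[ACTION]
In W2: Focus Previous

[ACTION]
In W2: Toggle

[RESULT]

━━━━━━━━━━━━━━━━━━━━┓━━━━━━━━━━━━━━━━━━━━━━━━┓      
et                  ┃                        ┃      
────────────────────┨────────────────────────┨      
:    [             ]┃f9 c9 4d 70 d1 b7 01  e6┃      
     [ ]            ┃4d 31 82 9b e2 1f cf  67┃      
     [ ]            ┃d4 d4 d4 d4 d4 d4 01  01┃      
     ( ) Light  ( ) ┃75 9a 67 13 c3 ec 1b  c3┃      
     [x]            ┃f3 73 a8 36 04 f5 f0  f0┃      
     [             ]┃f9 35 8e ff c6 ff ff  ff┃      
     [User        ▼]┃c5 24 06 cf a8          ┃      
     ( ) Free  (●) P┃                        ┃      
                    ┃                        ┃      
                    ┃                        ┃      
                    ┃                        ┃      
                    ┃                        ┃      
━━━━━━━━━━━━━━━━━━━━┛━━━━━━━━━━━━━━━━━━━━━━━━┛      


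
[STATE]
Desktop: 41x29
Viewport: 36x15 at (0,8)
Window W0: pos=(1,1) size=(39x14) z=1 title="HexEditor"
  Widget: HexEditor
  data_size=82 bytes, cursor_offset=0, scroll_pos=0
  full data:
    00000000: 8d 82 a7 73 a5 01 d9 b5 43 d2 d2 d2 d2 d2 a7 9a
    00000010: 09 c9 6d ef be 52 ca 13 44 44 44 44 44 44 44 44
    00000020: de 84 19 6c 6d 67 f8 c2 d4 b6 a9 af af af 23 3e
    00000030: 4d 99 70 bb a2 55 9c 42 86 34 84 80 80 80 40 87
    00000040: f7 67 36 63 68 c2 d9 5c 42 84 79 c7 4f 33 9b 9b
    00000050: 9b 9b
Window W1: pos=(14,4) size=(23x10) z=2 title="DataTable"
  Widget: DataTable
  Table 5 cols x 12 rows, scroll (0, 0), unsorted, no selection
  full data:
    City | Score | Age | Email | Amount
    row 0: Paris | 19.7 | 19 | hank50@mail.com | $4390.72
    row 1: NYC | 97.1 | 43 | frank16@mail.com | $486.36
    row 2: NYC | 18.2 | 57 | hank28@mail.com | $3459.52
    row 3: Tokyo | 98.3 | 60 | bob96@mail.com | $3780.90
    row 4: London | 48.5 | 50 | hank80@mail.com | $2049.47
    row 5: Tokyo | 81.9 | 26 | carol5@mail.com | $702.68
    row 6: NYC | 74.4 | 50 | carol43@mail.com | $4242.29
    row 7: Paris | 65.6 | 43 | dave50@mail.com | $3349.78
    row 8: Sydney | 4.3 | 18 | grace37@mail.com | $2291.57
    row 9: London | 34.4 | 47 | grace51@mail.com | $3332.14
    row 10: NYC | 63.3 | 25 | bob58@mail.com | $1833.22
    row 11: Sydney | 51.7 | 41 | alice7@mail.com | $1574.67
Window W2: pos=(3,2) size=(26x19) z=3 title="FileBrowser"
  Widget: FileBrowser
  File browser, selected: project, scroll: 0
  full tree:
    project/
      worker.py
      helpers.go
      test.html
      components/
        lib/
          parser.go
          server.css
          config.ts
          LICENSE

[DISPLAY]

 ┃0┃    test.html           ┃──┼────
 ┃0┃    [+] components/     ┃9 │hank
 ┃ ┃                        ┃3 │fran
 ┃ ┃                        ┃7 │hank
 ┃ ┃                        ┃0 │bob9
 ┃ ┃                        ┃━━━━━━━
 ┗━┃                        ┃━━━━━━━
   ┃                        ┃       
   ┃                        ┃       
   ┃                        ┃       
   ┃                        ┃       
   ┃                        ┃       
   ┗━━━━━━━━━━━━━━━━━━━━━━━━┛       
                                    
                                    


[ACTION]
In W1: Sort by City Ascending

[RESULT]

 ┃0┃    test.html           ┃──┼────
 ┃0┃    [+] components/     ┃0 │hank
 ┃ ┃                        ┃7 │grac
 ┃ ┃                        ┃3 │fran
 ┃ ┃                        ┃7 │hank
 ┃ ┃                        ┃━━━━━━━
 ┗━┃                        ┃━━━━━━━
   ┃                        ┃       
   ┃                        ┃       
   ┃                        ┃       
   ┃                        ┃       
   ┃                        ┃       
   ┗━━━━━━━━━━━━━━━━━━━━━━━━┛       
                                    
                                    


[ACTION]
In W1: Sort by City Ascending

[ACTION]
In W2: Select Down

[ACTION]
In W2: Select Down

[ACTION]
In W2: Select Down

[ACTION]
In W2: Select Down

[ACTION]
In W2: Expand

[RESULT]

 ┃0┃    test.html           ┃──┼────
 ┃0┃  > [-] components/     ┃0 │hank
 ┃ ┃      [+] lib/          ┃7 │grac
 ┃ ┃                        ┃3 │fran
 ┃ ┃                        ┃7 │hank
 ┃ ┃                        ┃━━━━━━━
 ┗━┃                        ┃━━━━━━━
   ┃                        ┃       
   ┃                        ┃       
   ┃                        ┃       
   ┃                        ┃       
   ┃                        ┃       
   ┗━━━━━━━━━━━━━━━━━━━━━━━━┛       
                                    
                                    


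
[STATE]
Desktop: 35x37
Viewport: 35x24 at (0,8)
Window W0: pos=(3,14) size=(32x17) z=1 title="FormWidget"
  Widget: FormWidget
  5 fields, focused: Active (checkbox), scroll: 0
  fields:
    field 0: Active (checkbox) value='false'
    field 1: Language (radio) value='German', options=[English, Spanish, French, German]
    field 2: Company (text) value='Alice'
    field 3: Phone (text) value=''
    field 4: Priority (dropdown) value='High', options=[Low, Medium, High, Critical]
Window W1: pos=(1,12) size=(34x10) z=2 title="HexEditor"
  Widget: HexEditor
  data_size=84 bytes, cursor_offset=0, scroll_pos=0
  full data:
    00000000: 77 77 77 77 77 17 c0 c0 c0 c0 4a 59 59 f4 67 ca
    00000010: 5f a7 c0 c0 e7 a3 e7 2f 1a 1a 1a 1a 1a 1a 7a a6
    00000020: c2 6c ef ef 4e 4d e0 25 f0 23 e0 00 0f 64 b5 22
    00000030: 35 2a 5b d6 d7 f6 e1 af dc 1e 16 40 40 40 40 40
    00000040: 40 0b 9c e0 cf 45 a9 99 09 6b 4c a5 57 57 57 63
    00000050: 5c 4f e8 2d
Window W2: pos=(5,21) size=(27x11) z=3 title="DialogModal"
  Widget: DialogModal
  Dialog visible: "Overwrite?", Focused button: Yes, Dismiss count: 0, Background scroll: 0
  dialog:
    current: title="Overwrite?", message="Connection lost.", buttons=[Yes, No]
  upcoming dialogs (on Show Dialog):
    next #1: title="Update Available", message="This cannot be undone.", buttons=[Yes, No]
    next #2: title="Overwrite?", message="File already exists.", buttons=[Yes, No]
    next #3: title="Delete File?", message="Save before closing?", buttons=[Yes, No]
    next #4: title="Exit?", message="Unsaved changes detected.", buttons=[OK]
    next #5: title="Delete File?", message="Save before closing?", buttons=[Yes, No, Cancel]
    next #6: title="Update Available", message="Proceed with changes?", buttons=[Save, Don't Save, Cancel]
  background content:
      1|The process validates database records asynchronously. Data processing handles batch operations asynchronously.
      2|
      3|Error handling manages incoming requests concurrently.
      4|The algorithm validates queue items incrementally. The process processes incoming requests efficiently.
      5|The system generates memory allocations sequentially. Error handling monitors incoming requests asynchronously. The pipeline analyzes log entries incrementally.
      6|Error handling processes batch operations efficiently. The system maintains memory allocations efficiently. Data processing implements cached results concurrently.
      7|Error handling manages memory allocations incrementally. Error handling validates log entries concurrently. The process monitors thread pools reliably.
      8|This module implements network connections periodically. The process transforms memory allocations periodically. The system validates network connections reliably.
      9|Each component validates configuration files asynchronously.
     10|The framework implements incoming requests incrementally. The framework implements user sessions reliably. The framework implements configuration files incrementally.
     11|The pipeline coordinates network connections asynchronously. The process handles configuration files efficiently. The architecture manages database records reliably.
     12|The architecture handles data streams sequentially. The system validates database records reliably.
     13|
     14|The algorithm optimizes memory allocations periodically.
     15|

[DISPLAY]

                                   
                                   
                                   
                                   
 ┏━━━━━━━━━━━━━━━━━━━━━━━━━━━━━━━━┓
 ┃ HexEditor                      ┃
 ┠────────────────────────────────┨
 ┃00000000  77 77 77 77 77 17 c0 c┃
 ┃00000010  5f a7 c0 c0 e7 a3 e7 2┃
 ┃00000020  c2 6c ef ef 4e 4d e0 2┃
 ┃00000030  35 2a 5b d6 d7 f6 e1 a┃
 ┃00000040  40 0b 9c e0 cf 45 a9 9┃
 ┃00000050  5c 4f e8 2d           ┃
 ┗━━━┏━━━━━━━━━━━━━━━━━━━━━━━━━┓━━┛
   ┃ ┃ DialogModal             ┃  ┃
   ┃ ┠─────────────────────────┨  ┃
   ┃ ┃The process validates dat┃  ┃
   ┃ ┃  ┌──────────────────┐   ┃  ┃
   ┃ ┃Er│    Overwrite?    │ in┃  ┃
   ┃ ┃Th│ Connection lost. │s q┃  ┃
   ┃ ┃Th│    [Yes]  No     │emo┃  ┃
   ┃ ┃Er└──────────────────┘es ┃  ┃
   ┗━┃Error handling manages me┃━━┛
     ┗━━━━━━━━━━━━━━━━━━━━━━━━━┛   


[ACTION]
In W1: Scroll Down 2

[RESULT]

                                   
                                   
                                   
                                   
 ┏━━━━━━━━━━━━━━━━━━━━━━━━━━━━━━━━┓
 ┃ HexEditor                      ┃
 ┠────────────────────────────────┨
 ┃00000020  c2 6c ef ef 4e 4d e0 2┃
 ┃00000030  35 2a 5b d6 d7 f6 e1 a┃
 ┃00000040  40 0b 9c e0 cf 45 a9 9┃
 ┃00000050  5c 4f e8 2d           ┃
 ┃                                ┃
 ┃                                ┃
 ┗━━━┏━━━━━━━━━━━━━━━━━━━━━━━━━┓━━┛
   ┃ ┃ DialogModal             ┃  ┃
   ┃ ┠─────────────────────────┨  ┃
   ┃ ┃The process validates dat┃  ┃
   ┃ ┃  ┌──────────────────┐   ┃  ┃
   ┃ ┃Er│    Overwrite?    │ in┃  ┃
   ┃ ┃Th│ Connection lost. │s q┃  ┃
   ┃ ┃Th│    [Yes]  No     │emo┃  ┃
   ┃ ┃Er└──────────────────┘es ┃  ┃
   ┗━┃Error handling manages me┃━━┛
     ┗━━━━━━━━━━━━━━━━━━━━━━━━━┛   


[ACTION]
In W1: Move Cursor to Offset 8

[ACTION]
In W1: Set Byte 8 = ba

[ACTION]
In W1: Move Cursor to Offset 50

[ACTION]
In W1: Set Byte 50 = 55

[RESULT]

                                   
                                   
                                   
                                   
 ┏━━━━━━━━━━━━━━━━━━━━━━━━━━━━━━━━┓
 ┃ HexEditor                      ┃
 ┠────────────────────────────────┨
 ┃00000020  c2 6c ef ef 4e 4d e0 2┃
 ┃00000030  35 2a 55 d6 d7 f6 e1 a┃
 ┃00000040  40 0b 9c e0 cf 45 a9 9┃
 ┃00000050  5c 4f e8 2d           ┃
 ┃                                ┃
 ┃                                ┃
 ┗━━━┏━━━━━━━━━━━━━━━━━━━━━━━━━┓━━┛
   ┃ ┃ DialogModal             ┃  ┃
   ┃ ┠─────────────────────────┨  ┃
   ┃ ┃The process validates dat┃  ┃
   ┃ ┃  ┌──────────────────┐   ┃  ┃
   ┃ ┃Er│    Overwrite?    │ in┃  ┃
   ┃ ┃Th│ Connection lost. │s q┃  ┃
   ┃ ┃Th│    [Yes]  No     │emo┃  ┃
   ┃ ┃Er└──────────────────┘es ┃  ┃
   ┗━┃Error handling manages me┃━━┛
     ┗━━━━━━━━━━━━━━━━━━━━━━━━━┛   


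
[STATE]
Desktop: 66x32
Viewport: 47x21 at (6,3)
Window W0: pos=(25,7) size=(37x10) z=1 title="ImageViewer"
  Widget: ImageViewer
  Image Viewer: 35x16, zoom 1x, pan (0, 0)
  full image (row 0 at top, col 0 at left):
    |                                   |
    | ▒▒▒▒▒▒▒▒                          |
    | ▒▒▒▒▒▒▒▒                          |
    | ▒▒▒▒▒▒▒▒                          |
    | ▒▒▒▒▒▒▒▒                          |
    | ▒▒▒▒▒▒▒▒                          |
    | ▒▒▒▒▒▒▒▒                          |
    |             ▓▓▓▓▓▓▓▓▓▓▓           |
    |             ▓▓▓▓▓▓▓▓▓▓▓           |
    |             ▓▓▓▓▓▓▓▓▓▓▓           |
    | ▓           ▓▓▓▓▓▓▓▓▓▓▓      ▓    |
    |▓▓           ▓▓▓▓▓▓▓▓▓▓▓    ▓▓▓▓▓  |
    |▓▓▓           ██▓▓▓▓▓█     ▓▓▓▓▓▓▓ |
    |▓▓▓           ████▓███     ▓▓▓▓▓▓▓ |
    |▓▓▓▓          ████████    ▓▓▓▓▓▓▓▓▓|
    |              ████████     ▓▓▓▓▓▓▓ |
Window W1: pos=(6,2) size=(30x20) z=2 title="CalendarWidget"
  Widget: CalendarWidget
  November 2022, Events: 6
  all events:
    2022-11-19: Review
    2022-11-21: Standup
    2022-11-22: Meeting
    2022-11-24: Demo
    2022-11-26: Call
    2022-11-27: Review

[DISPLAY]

┃ CalendarWidget             ┃                 
┠────────────────────────────┨                 
┃       November 2022        ┃                 
┃Mo Tu We Th Fr Sa Su        ┃                 
┃    1  2  3  4  5  6        ┃━━━━━━━━━━━━━━━━━
┃ 7  8  9 10 11 12 13        ┃er               
┃14 15 16 17 18 19* 20       ┃─────────────────
┃21* 22* 23 24* 25 26* 27*   ┃                 
┃28 29 30                    ┃                 
┃                            ┃                 
┃                            ┃                 
┃                            ┃                 
┃                            ┃                 
┃                            ┃━━━━━━━━━━━━━━━━━
┃                            ┃                 
┃                            ┃                 
┃                            ┃                 
┃                            ┃                 
┗━━━━━━━━━━━━━━━━━━━━━━━━━━━━┛                 
                                               
                                               


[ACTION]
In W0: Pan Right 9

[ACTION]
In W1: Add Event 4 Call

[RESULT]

┃ CalendarWidget             ┃                 
┠────────────────────────────┨                 
┃       November 2022        ┃                 
┃Mo Tu We Th Fr Sa Su        ┃                 
┃    1  2  3  4*  5  6       ┃━━━━━━━━━━━━━━━━━
┃ 7  8  9 10 11 12 13        ┃er               
┃14 15 16 17 18 19* 20       ┃─────────────────
┃21* 22* 23 24* 25 26* 27*   ┃                 
┃28 29 30                    ┃                 
┃                            ┃                 
┃                            ┃                 
┃                            ┃                 
┃                            ┃                 
┃                            ┃━━━━━━━━━━━━━━━━━
┃                            ┃                 
┃                            ┃                 
┃                            ┃                 
┃                            ┃                 
┗━━━━━━━━━━━━━━━━━━━━━━━━━━━━┛                 
                                               
                                               


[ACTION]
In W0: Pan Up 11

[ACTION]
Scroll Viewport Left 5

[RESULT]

     ┃ CalendarWidget             ┃            
     ┠────────────────────────────┨            
     ┃       November 2022        ┃            
     ┃Mo Tu We Th Fr Sa Su        ┃            
     ┃    1  2  3  4*  5  6       ┃━━━━━━━━━━━━
     ┃ 7  8  9 10 11 12 13        ┃er          
     ┃14 15 16 17 18 19* 20       ┃────────────
     ┃21* 22* 23 24* 25 26* 27*   ┃            
     ┃28 29 30                    ┃            
     ┃                            ┃            
     ┃                            ┃            
     ┃                            ┃            
     ┃                            ┃            
     ┃                            ┃━━━━━━━━━━━━
     ┃                            ┃            
     ┃                            ┃            
     ┃                            ┃            
     ┃                            ┃            
     ┗━━━━━━━━━━━━━━━━━━━━━━━━━━━━┛            
                                               
                                               


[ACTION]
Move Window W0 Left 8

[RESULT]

     ┃ CalendarWidget             ┃            
     ┠────────────────────────────┨            
     ┃       November 2022        ┃            
     ┃Mo Tu We Th Fr Sa Su        ┃            
     ┃    1  2  3  4*  5  6       ┃━━━━━━━━━━━━
     ┃ 7  8  9 10 11 12 13        ┃            
     ┃14 15 16 17 18 19* 20       ┃────────────
     ┃21* 22* 23 24* 25 26* 27*   ┃            
     ┃28 29 30                    ┃            
     ┃                            ┃            
     ┃                            ┃            
     ┃                            ┃            
     ┃                            ┃            
     ┃                            ┃━━━━━━━━━━━━
     ┃                            ┃            
     ┃                            ┃            
     ┃                            ┃            
     ┃                            ┃            
     ┗━━━━━━━━━━━━━━━━━━━━━━━━━━━━┛            
                                               
                                               


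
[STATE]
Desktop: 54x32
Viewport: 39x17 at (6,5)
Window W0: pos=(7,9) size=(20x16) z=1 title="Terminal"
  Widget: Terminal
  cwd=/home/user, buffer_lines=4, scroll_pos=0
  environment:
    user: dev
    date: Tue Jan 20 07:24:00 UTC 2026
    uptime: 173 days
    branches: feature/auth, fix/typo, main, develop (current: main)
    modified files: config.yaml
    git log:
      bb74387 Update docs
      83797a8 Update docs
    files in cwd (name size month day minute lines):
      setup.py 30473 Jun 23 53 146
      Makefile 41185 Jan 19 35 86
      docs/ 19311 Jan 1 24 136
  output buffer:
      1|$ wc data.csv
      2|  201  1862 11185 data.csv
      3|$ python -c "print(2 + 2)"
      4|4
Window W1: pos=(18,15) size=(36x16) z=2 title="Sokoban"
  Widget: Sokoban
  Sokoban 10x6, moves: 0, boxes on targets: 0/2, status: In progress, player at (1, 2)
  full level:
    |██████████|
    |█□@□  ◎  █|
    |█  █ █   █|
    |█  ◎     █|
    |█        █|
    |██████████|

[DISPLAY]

                                       
                                       
                                       
                                       
 ┏━━━━━━━━━━━━━━━━━━┓                  
 ┃ Terminal         ┃                  
 ┠──────────────────┨                  
 ┃$ wc data.csv     ┃                  
 ┃  201  1862 11185 ┃                  
 ┃$ python -c "print┃                  
 ┃4         ┏━━━━━━━━━━━━━━━━━━━━━━━━━━
 ┃$ █       ┃ Sokoban                  
 ┃          ┠──────────────────────────
 ┃          ┃██████████                
 ┃          ┃█□@□  ◎  █                
 ┃          ┃█  █ █   █                
 ┃          ┃█  ◎     █                


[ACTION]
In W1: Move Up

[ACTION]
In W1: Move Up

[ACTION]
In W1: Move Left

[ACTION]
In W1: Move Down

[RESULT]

                                       
                                       
                                       
                                       
 ┏━━━━━━━━━━━━━━━━━━┓                  
 ┃ Terminal         ┃                  
 ┠──────────────────┨                  
 ┃$ wc data.csv     ┃                  
 ┃  201  1862 11185 ┃                  
 ┃$ python -c "print┃                  
 ┃4         ┏━━━━━━━━━━━━━━━━━━━━━━━━━━
 ┃$ █       ┃ Sokoban                  
 ┃          ┠──────────────────────────
 ┃          ┃██████████                
 ┃          ┃█□ □  ◎  █                
 ┃          ┃█ @█ █   █                
 ┃          ┃█  ◎     █                


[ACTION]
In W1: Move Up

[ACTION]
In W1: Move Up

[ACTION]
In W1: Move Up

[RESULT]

                                       
                                       
                                       
                                       
 ┏━━━━━━━━━━━━━━━━━━┓                  
 ┃ Terminal         ┃                  
 ┠──────────────────┨                  
 ┃$ wc data.csv     ┃                  
 ┃  201  1862 11185 ┃                  
 ┃$ python -c "print┃                  
 ┃4         ┏━━━━━━━━━━━━━━━━━━━━━━━━━━
 ┃$ █       ┃ Sokoban                  
 ┃          ┠──────────────────────────
 ┃          ┃██████████                
 ┃          ┃█□@□  ◎  █                
 ┃          ┃█  █ █   █                
 ┃          ┃█  ◎     █                
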